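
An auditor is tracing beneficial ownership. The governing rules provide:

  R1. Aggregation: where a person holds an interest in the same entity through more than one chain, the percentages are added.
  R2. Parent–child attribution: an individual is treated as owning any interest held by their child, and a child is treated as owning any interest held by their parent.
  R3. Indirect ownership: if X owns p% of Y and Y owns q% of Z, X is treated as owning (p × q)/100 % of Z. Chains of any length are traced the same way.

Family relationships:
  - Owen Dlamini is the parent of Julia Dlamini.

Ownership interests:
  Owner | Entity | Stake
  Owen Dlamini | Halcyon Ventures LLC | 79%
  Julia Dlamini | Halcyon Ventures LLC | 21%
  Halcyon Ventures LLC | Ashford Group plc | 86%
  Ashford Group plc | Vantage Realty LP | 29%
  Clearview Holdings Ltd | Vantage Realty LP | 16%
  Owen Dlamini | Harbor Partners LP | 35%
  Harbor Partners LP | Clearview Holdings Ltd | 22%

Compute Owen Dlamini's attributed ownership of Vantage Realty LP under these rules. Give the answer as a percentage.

26.172%

By parent–child attribution (R2), Owen Dlamini is treated as also owning Julia Dlamini's interest in Halcyon Ventures LLC, giving 79% + 21% = 100%.
Chain via Halcyon Ventures LLC → Ashford Group plc (R3): 100% × 86% × 29% = 24.94% of Vantage Realty LP.
Chain via Harbor Partners LP → Clearview Holdings Ltd (R3): 35% × 22% × 16% = 1.232% of Vantage Realty LP.
Aggregating (R1): 24.94% + 1.232% = 26.172%.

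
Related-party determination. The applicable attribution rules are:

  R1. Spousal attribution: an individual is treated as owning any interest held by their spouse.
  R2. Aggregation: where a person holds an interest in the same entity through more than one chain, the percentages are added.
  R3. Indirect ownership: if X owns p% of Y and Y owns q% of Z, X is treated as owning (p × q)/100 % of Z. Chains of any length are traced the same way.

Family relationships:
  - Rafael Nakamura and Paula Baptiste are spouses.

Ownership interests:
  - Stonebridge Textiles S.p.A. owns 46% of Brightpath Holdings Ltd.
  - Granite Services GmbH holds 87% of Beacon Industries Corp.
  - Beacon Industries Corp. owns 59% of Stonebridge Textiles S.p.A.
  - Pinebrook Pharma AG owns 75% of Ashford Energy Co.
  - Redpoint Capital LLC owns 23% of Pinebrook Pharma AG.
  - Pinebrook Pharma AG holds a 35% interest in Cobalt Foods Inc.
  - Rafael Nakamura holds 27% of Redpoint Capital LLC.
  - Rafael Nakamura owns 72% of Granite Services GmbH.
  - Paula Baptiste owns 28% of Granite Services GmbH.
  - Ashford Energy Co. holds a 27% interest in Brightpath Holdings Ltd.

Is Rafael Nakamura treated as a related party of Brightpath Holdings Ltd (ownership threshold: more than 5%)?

Yes

By spousal attribution (R1), Rafael Nakamura is treated as also owning Paula Baptiste's interest in Granite Services GmbH, giving 72% + 28% = 100%.
Chain via Redpoint Capital LLC → Pinebrook Pharma AG → Ashford Energy Co. (R3): 27% × 23% × 75% × 27% = 1.257525% of Brightpath Holdings Ltd.
Chain via Granite Services GmbH → Beacon Industries Corp. → Stonebridge Textiles S.p.A. (R3): 100% × 87% × 59% × 46% = 23.6118% of Brightpath Holdings Ltd.
Aggregating (R2): 1.257525% + 23.6118% = 24.869325%.
24.869325% exceeds the 5% threshold, so Rafael is a related party to Brightpath Holdings Ltd.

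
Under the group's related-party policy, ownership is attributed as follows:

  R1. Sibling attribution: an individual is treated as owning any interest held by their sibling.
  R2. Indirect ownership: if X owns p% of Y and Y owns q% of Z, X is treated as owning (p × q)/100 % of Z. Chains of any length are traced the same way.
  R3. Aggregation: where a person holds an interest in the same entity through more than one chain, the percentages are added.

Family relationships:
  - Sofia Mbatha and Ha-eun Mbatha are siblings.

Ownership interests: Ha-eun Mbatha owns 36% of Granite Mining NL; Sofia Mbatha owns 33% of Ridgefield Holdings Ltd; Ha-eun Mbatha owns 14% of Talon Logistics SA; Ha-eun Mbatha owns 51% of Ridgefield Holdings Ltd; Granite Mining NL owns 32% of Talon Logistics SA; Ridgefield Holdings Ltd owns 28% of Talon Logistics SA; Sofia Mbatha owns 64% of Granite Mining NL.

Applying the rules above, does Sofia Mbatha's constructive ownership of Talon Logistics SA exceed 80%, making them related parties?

No

By sibling attribution (R1), Sofia Mbatha is treated as also owning Ha-eun Mbatha's interest in Ridgefield Holdings Ltd, giving 33% + 51% = 84%.
By sibling attribution (R1), Sofia Mbatha is treated as also owning Ha-eun Mbatha's interest in Granite Mining NL, giving 64% + 36% = 100%.
By sibling attribution (R1), Sofia Mbatha is treated as owning Ha-eun Mbatha's 14% interest in Talon Logistics SA.
Chain via Ridgefield Holdings Ltd (R2): 84% × 28% = 23.52% of Talon Logistics SA.
Chain via Granite Mining NL (R2): 100% × 32% = 32% of Talon Logistics SA.
Direct interest in Talon Logistics SA: 14%.
Aggregating (R3): 23.52% + 32% + 14% = 69.52%.
69.52% does not exceed the 80% threshold, so Sofia is not a related party to Talon Logistics SA.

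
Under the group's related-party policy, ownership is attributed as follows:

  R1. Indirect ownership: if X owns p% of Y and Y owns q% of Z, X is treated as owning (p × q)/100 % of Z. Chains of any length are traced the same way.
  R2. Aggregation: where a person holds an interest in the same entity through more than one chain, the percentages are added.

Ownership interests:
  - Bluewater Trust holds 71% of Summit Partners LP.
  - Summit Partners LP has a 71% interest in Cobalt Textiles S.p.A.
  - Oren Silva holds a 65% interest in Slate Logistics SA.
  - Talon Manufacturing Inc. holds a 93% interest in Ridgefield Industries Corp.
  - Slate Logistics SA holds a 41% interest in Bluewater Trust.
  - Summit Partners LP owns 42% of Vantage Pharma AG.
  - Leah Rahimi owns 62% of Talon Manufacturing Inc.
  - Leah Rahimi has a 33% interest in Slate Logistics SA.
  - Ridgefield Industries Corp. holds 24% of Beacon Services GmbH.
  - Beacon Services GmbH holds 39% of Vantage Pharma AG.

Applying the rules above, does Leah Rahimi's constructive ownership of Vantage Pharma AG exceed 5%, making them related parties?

Yes

Chain via Slate Logistics SA → Bluewater Trust → Summit Partners LP (R1): 33% × 41% × 71% × 42% = 4.034646% of Vantage Pharma AG.
Chain via Talon Manufacturing Inc. → Ridgefield Industries Corp. → Beacon Services GmbH (R1): 62% × 93% × 24% × 39% = 5.396976% of Vantage Pharma AG.
Aggregating (R2): 4.034646% + 5.396976% = 9.431622%.
9.431622% exceeds the 5% threshold, so Leah is a related party to Vantage Pharma AG.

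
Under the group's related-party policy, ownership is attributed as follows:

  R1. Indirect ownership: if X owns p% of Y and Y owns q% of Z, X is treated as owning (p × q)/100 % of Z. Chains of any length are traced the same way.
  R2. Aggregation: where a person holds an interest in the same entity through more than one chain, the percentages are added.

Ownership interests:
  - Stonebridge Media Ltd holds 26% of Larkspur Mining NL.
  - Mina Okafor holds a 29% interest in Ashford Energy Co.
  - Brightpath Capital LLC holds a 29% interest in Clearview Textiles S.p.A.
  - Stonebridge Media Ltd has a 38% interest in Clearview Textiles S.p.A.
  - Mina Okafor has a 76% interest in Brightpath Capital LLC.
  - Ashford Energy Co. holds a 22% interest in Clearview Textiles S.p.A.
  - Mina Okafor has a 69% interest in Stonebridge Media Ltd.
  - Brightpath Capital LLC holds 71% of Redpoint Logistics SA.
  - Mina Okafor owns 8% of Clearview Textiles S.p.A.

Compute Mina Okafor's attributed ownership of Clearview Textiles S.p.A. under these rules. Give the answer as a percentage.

62.64%

Chain via Stonebridge Media Ltd (R1): 69% × 38% = 26.22% of Clearview Textiles S.p.A.
Chain via Brightpath Capital LLC (R1): 76% × 29% = 22.04% of Clearview Textiles S.p.A.
Chain via Ashford Energy Co. (R1): 29% × 22% = 6.38% of Clearview Textiles S.p.A.
Direct interest in Clearview Textiles S.p.A: 8%.
Aggregating (R2): 26.22% + 22.04% + 6.38% + 8% = 62.64%.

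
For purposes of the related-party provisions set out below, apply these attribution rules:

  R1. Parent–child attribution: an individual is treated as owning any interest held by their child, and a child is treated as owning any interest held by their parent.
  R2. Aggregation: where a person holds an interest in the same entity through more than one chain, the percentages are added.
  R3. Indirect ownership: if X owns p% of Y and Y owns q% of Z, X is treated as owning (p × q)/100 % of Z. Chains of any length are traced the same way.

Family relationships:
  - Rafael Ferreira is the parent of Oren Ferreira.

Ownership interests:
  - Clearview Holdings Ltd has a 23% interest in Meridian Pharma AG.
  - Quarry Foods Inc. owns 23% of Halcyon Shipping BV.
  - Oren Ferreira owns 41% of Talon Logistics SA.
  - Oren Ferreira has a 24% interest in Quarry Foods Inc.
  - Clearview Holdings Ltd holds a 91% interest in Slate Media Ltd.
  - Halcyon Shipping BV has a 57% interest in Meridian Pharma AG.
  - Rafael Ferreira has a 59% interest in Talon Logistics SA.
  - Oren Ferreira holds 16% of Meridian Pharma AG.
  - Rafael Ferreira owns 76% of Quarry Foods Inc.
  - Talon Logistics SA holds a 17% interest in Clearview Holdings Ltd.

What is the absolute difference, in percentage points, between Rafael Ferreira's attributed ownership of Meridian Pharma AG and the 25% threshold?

8.02

By parent–child attribution (R1), Rafael Ferreira is treated as also owning Oren Ferreira's interest in Talon Logistics SA, giving 59% + 41% = 100%.
By parent–child attribution (R1), Rafael Ferreira is treated as also owning Oren Ferreira's interest in Quarry Foods Inc, giving 76% + 24% = 100%.
By parent–child attribution (R1), Rafael Ferreira is treated as owning Oren Ferreira's 16% interest in Meridian Pharma AG.
Chain via Talon Logistics SA → Clearview Holdings Ltd (R3): 100% × 17% × 23% = 3.91% of Meridian Pharma AG.
Chain via Quarry Foods Inc. → Halcyon Shipping BV (R3): 100% × 23% × 57% = 13.11% of Meridian Pharma AG.
Direct interest in Meridian Pharma AG: 16%.
Aggregating (R2): 3.91% + 13.11% + 16% = 33.02%.
33.02% exceeds the 25% threshold by 8.02 percentage points.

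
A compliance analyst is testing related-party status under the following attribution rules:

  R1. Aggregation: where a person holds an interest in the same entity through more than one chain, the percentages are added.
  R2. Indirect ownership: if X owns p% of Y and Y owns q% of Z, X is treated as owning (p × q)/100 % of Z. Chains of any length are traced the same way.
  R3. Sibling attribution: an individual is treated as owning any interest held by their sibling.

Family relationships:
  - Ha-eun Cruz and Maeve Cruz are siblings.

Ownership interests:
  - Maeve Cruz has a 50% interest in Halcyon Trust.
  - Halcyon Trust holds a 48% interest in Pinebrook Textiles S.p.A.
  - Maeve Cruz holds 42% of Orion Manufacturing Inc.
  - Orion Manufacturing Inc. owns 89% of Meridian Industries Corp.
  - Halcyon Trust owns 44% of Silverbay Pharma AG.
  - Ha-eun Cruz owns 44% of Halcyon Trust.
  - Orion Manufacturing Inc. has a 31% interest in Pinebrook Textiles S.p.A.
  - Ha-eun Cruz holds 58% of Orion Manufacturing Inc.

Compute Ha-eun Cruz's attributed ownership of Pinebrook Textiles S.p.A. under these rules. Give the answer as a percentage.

By sibling attribution (R3), Ha-eun Cruz is treated as also owning Maeve Cruz's interest in Halcyon Trust, giving 44% + 50% = 94%.
By sibling attribution (R3), Ha-eun Cruz is treated as also owning Maeve Cruz's interest in Orion Manufacturing Inc, giving 58% + 42% = 100%.
Chain via Halcyon Trust (R2): 94% × 48% = 45.12% of Pinebrook Textiles S.p.A.
Chain via Orion Manufacturing Inc. (R2): 100% × 31% = 31% of Pinebrook Textiles S.p.A.
Aggregating (R1): 45.12% + 31% = 76.12%.

76.12%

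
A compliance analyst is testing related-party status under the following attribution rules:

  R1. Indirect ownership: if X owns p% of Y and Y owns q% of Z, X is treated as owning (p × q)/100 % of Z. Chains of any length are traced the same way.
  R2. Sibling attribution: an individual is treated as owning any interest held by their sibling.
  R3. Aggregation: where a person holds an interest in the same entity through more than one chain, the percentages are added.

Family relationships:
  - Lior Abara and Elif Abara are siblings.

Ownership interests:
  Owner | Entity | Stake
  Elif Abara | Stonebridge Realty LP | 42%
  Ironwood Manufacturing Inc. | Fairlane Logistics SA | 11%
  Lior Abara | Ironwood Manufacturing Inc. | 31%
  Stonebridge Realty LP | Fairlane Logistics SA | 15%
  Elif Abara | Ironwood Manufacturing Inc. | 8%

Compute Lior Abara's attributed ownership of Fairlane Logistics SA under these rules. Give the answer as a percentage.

By sibling attribution (R2), Lior Abara is treated as also owning Elif Abara's interest in Ironwood Manufacturing Inc, giving 31% + 8% = 39%.
By sibling attribution (R2), Lior Abara is treated as owning Elif Abara's 42% interest in Stonebridge Realty LP.
Chain via Ironwood Manufacturing Inc. (R1): 39% × 11% = 4.29% of Fairlane Logistics SA.
Chain via Stonebridge Realty LP (R1): 42% × 15% = 6.3% of Fairlane Logistics SA.
Aggregating (R3): 4.29% + 6.3% = 10.59%.

10.59%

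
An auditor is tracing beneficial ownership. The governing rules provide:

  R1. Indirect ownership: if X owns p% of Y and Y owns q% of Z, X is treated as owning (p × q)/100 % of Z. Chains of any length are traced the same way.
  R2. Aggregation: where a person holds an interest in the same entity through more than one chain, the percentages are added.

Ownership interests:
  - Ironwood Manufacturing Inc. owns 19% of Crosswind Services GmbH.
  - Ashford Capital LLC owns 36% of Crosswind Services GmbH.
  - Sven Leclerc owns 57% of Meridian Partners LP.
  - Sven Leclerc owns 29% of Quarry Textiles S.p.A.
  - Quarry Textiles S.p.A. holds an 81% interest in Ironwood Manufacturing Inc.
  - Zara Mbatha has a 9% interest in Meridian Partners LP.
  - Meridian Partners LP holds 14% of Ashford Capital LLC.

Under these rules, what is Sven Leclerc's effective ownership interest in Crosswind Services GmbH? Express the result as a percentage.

Chain via Quarry Textiles S.p.A. → Ironwood Manufacturing Inc. (R1): 29% × 81% × 19% = 4.4631% of Crosswind Services GmbH.
Chain via Meridian Partners LP → Ashford Capital LLC (R1): 57% × 14% × 36% = 2.8728% of Crosswind Services GmbH.
Aggregating (R2): 4.4631% + 2.8728% = 7.3359%.

7.3359%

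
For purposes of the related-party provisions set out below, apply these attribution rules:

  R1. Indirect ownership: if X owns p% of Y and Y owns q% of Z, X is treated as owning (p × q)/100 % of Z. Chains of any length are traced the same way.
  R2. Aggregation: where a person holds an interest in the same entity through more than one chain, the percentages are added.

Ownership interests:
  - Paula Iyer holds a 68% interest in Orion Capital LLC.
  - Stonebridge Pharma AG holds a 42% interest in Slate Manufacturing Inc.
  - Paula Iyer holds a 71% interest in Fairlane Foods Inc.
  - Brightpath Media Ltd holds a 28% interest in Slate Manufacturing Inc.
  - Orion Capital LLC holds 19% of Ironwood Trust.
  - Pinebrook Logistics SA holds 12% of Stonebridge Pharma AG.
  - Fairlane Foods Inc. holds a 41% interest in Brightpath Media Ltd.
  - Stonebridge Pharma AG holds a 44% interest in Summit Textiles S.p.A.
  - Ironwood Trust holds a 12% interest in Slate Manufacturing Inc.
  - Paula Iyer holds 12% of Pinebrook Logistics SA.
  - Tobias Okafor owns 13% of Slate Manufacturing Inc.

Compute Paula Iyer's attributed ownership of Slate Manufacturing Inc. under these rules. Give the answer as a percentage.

Chain via Orion Capital LLC → Ironwood Trust (R1): 68% × 19% × 12% = 1.5504% of Slate Manufacturing Inc.
Chain via Fairlane Foods Inc. → Brightpath Media Ltd (R1): 71% × 41% × 28% = 8.1508% of Slate Manufacturing Inc.
Chain via Pinebrook Logistics SA → Stonebridge Pharma AG (R1): 12% × 12% × 42% = 0.6048% of Slate Manufacturing Inc.
Aggregating (R2): 1.5504% + 8.1508% + 0.6048% = 10.306%.

10.306%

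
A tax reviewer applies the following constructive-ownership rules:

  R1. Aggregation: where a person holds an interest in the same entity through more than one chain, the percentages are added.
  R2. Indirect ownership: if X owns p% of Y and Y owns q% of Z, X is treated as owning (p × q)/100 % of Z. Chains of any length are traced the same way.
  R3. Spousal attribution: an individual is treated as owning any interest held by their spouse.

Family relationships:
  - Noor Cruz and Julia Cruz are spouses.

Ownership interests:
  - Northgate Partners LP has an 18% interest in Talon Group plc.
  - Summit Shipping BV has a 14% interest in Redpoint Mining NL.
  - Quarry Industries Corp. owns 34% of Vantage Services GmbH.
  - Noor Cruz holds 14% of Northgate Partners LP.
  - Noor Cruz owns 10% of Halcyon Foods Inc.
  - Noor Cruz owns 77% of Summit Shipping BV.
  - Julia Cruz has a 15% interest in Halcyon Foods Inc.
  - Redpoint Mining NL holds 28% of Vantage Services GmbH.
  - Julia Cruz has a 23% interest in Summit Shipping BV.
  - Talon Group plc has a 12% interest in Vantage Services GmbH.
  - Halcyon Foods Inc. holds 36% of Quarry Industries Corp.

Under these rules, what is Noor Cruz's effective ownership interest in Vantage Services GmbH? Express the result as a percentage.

By spousal attribution (R3), Noor Cruz is treated as also owning Julia Cruz's interest in Halcyon Foods Inc, giving 10% + 15% = 25%.
By spousal attribution (R3), Noor Cruz is treated as also owning Julia Cruz's interest in Summit Shipping BV, giving 77% + 23% = 100%.
Chain via Halcyon Foods Inc. → Quarry Industries Corp. (R2): 25% × 36% × 34% = 3.06% of Vantage Services GmbH.
Chain via Northgate Partners LP → Talon Group plc (R2): 14% × 18% × 12% = 0.3024% of Vantage Services GmbH.
Chain via Summit Shipping BV → Redpoint Mining NL (R2): 100% × 14% × 28% = 3.92% of Vantage Services GmbH.
Aggregating (R1): 3.06% + 0.3024% + 3.92% = 7.2824%.

7.2824%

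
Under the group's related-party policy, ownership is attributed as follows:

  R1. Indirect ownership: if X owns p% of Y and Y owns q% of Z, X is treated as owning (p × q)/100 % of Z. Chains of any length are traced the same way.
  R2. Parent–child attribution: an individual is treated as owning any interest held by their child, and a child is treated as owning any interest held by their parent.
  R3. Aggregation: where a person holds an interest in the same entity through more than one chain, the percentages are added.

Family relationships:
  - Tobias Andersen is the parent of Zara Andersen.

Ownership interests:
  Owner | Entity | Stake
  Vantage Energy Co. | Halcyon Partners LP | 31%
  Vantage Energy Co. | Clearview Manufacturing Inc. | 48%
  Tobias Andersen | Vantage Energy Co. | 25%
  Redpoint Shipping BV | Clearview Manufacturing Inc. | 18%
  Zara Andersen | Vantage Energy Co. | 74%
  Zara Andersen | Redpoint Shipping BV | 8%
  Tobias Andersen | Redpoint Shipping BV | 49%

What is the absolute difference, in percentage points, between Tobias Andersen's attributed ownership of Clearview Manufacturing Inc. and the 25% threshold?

By parent–child attribution (R2), Tobias Andersen is treated as also owning Zara Andersen's interest in Redpoint Shipping BV, giving 49% + 8% = 57%.
By parent–child attribution (R2), Tobias Andersen is treated as also owning Zara Andersen's interest in Vantage Energy Co, giving 25% + 74% = 99%.
Chain via Redpoint Shipping BV (R1): 57% × 18% = 10.26% of Clearview Manufacturing Inc.
Chain via Vantage Energy Co. (R1): 99% × 48% = 47.52% of Clearview Manufacturing Inc.
Aggregating (R3): 10.26% + 47.52% = 57.78%.
57.78% exceeds the 25% threshold by 32.78 percentage points.

32.78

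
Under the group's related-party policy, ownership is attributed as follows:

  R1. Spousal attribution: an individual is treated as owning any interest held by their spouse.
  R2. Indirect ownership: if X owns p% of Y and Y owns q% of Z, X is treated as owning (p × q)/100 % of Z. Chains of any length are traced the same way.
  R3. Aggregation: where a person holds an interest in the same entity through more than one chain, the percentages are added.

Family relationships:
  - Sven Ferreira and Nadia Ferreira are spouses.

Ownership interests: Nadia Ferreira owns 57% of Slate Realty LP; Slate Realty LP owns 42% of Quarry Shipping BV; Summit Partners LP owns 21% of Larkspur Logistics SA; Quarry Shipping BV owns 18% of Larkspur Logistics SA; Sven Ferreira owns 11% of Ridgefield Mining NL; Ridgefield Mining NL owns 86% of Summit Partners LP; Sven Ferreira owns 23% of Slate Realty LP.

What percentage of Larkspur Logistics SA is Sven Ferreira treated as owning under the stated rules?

8.0346%

By spousal attribution (R1), Sven Ferreira is treated as also owning Nadia Ferreira's interest in Slate Realty LP, giving 23% + 57% = 80%.
Chain via Ridgefield Mining NL → Summit Partners LP (R2): 11% × 86% × 21% = 1.9866% of Larkspur Logistics SA.
Chain via Slate Realty LP → Quarry Shipping BV (R2): 80% × 42% × 18% = 6.048% of Larkspur Logistics SA.
Aggregating (R3): 1.9866% + 6.048% = 8.0346%.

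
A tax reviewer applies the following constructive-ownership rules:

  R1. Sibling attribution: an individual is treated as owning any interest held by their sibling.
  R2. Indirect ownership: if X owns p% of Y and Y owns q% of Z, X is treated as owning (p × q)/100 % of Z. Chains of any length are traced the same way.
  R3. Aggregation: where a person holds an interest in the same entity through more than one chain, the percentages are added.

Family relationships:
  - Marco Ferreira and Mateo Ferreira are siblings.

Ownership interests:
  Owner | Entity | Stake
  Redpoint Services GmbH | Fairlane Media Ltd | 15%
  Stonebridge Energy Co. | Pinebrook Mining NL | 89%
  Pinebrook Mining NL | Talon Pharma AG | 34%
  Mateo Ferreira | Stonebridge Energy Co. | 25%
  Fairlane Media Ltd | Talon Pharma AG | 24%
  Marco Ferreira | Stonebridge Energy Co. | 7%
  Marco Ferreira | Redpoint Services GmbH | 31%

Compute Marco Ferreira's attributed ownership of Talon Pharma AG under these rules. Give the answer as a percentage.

10.7992%

By sibling attribution (R1), Marco Ferreira is treated as also owning Mateo Ferreira's interest in Stonebridge Energy Co, giving 7% + 25% = 32%.
Chain via Redpoint Services GmbH → Fairlane Media Ltd (R2): 31% × 15% × 24% = 1.116% of Talon Pharma AG.
Chain via Stonebridge Energy Co. → Pinebrook Mining NL (R2): 32% × 89% × 34% = 9.6832% of Talon Pharma AG.
Aggregating (R3): 1.116% + 9.6832% = 10.7992%.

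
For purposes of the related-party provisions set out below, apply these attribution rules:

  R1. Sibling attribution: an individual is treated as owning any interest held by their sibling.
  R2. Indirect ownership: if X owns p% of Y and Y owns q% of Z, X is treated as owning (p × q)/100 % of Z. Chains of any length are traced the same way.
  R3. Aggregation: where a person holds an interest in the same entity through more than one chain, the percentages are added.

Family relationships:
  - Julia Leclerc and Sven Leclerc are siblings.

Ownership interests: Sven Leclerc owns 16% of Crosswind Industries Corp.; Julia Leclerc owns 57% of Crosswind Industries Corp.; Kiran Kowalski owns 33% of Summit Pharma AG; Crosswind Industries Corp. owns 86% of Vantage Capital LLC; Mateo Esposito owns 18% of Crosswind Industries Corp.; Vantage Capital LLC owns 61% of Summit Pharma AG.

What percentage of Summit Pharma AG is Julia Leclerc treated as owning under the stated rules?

By sibling attribution (R1), Julia Leclerc is treated as also owning Sven Leclerc's interest in Crosswind Industries Corp, giving 57% + 16% = 73%.
Chain via Crosswind Industries Corp. → Vantage Capital LLC (R2): 73% × 86% × 61% = 38.2958% of Summit Pharma AG.

38.2958%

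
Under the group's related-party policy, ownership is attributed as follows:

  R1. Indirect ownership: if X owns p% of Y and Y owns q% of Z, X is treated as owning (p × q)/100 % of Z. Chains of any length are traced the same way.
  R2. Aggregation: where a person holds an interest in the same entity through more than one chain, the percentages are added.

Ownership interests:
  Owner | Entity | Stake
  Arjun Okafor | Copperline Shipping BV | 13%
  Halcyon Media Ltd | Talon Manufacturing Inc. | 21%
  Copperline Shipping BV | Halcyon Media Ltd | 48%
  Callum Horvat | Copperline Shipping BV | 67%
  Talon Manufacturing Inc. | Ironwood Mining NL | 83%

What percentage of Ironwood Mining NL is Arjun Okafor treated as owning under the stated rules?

Chain via Copperline Shipping BV → Halcyon Media Ltd → Talon Manufacturing Inc. (R1): 13% × 48% × 21% × 83% = 1.087632% of Ironwood Mining NL.

1.087632%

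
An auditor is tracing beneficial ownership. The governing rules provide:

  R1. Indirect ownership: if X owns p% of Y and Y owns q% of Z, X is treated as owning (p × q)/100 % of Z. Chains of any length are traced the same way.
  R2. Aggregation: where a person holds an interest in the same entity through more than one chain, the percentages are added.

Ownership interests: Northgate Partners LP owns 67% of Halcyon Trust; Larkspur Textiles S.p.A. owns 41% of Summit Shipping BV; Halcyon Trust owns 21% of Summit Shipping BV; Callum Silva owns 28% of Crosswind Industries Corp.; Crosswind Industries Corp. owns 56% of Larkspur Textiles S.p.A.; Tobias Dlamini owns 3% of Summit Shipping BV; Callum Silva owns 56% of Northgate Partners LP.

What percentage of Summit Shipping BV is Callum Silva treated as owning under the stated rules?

Chain via Northgate Partners LP → Halcyon Trust (R1): 56% × 67% × 21% = 7.8792% of Summit Shipping BV.
Chain via Crosswind Industries Corp. → Larkspur Textiles S.p.A. (R1): 28% × 56% × 41% = 6.4288% of Summit Shipping BV.
Aggregating (R2): 7.8792% + 6.4288% = 14.308%.

14.308%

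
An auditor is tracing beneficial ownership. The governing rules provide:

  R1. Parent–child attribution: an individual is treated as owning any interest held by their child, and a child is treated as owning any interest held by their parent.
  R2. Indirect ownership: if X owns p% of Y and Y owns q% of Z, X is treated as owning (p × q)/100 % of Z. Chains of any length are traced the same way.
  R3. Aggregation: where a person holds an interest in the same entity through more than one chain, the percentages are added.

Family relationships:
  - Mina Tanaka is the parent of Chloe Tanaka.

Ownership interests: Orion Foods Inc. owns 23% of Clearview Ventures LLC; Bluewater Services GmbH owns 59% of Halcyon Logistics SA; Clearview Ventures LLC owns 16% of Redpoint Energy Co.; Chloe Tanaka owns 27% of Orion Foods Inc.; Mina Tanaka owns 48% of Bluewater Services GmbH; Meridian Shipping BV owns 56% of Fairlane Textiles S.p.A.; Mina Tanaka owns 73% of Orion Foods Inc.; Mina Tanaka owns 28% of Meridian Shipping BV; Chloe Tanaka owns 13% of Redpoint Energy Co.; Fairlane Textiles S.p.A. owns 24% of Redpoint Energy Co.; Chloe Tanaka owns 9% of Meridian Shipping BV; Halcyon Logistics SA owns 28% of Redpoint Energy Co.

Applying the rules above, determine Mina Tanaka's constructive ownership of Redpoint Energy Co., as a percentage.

By parent–child attribution (R1), Mina Tanaka is treated as also owning Chloe Tanaka's interest in Orion Foods Inc, giving 73% + 27% = 100%.
By parent–child attribution (R1), Mina Tanaka is treated as also owning Chloe Tanaka's interest in Meridian Shipping BV, giving 28% + 9% = 37%.
By parent–child attribution (R1), Mina Tanaka is treated as owning Chloe Tanaka's 13% interest in Redpoint Energy Co.
Chain via Orion Foods Inc. → Clearview Ventures LLC (R2): 100% × 23% × 16% = 3.68% of Redpoint Energy Co.
Chain via Meridian Shipping BV → Fairlane Textiles S.p.A. (R2): 37% × 56% × 24% = 4.9728% of Redpoint Energy Co.
Chain via Bluewater Services GmbH → Halcyon Logistics SA (R2): 48% × 59% × 28% = 7.9296% of Redpoint Energy Co.
Direct interest in Redpoint Energy Co: 13%.
Aggregating (R3): 3.68% + 4.9728% + 7.9296% + 13% = 29.5824%.

29.5824%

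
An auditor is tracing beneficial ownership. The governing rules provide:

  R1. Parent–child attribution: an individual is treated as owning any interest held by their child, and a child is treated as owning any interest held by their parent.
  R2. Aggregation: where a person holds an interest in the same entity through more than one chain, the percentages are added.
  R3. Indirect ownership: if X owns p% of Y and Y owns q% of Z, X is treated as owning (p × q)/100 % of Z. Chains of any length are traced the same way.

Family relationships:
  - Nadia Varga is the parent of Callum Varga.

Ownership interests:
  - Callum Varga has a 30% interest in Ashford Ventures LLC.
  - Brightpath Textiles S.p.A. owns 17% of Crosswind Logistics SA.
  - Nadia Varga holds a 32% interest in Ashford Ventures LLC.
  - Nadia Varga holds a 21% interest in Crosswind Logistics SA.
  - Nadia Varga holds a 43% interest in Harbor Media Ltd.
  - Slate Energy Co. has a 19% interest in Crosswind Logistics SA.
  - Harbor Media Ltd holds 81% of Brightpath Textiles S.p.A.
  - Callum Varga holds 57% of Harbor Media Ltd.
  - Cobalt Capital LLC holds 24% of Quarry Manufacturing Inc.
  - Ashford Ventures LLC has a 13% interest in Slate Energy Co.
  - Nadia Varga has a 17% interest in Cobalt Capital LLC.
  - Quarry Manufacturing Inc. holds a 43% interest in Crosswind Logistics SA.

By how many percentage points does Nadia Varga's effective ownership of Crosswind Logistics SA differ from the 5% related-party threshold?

By parent–child attribution (R1), Nadia Varga is treated as also owning Callum Varga's interest in Harbor Media Ltd, giving 43% + 57% = 100%.
By parent–child attribution (R1), Nadia Varga is treated as also owning Callum Varga's interest in Ashford Ventures LLC, giving 32% + 30% = 62%.
Chain via Cobalt Capital LLC → Quarry Manufacturing Inc. (R3): 17% × 24% × 43% = 1.7544% of Crosswind Logistics SA.
Chain via Harbor Media Ltd → Brightpath Textiles S.p.A. (R3): 100% × 81% × 17% = 13.77% of Crosswind Logistics SA.
Chain via Ashford Ventures LLC → Slate Energy Co. (R3): 62% × 13% × 19% = 1.5314% of Crosswind Logistics SA.
Direct interest in Crosswind Logistics SA: 21%.
Aggregating (R2): 1.7544% + 13.77% + 1.5314% + 21% = 38.0558%.
38.0558% exceeds the 5% threshold by 33.0558 percentage points.

33.0558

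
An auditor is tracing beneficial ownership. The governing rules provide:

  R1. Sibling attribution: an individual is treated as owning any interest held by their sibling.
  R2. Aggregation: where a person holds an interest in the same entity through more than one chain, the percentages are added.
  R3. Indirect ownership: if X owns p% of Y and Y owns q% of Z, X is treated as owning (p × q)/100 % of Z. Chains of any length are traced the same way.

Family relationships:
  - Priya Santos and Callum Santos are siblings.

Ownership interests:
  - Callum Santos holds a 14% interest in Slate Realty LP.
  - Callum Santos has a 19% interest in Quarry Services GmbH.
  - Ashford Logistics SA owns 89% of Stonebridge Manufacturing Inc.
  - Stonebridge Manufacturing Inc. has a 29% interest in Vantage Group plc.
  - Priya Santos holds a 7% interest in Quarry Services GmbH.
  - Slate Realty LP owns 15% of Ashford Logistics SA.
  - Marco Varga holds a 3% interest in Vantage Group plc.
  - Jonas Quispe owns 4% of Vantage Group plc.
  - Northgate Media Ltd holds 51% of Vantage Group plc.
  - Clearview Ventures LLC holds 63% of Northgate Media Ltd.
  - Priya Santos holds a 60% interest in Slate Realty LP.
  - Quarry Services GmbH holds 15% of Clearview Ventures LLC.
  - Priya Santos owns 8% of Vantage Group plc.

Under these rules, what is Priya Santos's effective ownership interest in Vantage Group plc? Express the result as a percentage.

By sibling attribution (R1), Priya Santos is treated as also owning Callum Santos's interest in Slate Realty LP, giving 60% + 14% = 74%.
By sibling attribution (R1), Priya Santos is treated as also owning Callum Santos's interest in Quarry Services GmbH, giving 7% + 19% = 26%.
Chain via Slate Realty LP → Ashford Logistics SA → Stonebridge Manufacturing Inc. (R3): 74% × 15% × 89% × 29% = 2.86491% of Vantage Group plc.
Chain via Quarry Services GmbH → Clearview Ventures LLC → Northgate Media Ltd (R3): 26% × 15% × 63% × 51% = 1.25307% of Vantage Group plc.
Direct interest in Vantage Group plc: 8%.
Aggregating (R2): 2.86491% + 1.25307% + 8% = 12.11798%.

12.11798%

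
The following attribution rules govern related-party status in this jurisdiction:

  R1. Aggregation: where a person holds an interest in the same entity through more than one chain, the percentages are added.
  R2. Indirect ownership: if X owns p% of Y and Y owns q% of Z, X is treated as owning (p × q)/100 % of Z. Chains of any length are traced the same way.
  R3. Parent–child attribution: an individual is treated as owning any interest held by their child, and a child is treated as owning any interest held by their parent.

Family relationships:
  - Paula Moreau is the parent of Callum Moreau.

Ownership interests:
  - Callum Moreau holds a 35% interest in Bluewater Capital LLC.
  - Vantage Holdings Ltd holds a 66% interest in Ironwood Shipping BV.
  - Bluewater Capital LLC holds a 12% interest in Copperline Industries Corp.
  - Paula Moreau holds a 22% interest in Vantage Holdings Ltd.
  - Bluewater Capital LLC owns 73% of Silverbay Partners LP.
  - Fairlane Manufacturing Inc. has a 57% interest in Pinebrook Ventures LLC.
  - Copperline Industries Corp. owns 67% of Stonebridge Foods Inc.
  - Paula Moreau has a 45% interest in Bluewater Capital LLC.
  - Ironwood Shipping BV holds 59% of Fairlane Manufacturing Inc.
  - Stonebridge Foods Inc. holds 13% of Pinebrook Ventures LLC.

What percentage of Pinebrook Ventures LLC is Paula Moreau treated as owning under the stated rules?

5.719236%

By parent–child attribution (R3), Paula Moreau is treated as also owning Callum Moreau's interest in Bluewater Capital LLC, giving 45% + 35% = 80%.
Chain via Bluewater Capital LLC → Copperline Industries Corp. → Stonebridge Foods Inc. (R2): 80% × 12% × 67% × 13% = 0.83616% of Pinebrook Ventures LLC.
Chain via Vantage Holdings Ltd → Ironwood Shipping BV → Fairlane Manufacturing Inc. (R2): 22% × 66% × 59% × 57% = 4.883076% of Pinebrook Ventures LLC.
Aggregating (R1): 0.83616% + 4.883076% = 5.719236%.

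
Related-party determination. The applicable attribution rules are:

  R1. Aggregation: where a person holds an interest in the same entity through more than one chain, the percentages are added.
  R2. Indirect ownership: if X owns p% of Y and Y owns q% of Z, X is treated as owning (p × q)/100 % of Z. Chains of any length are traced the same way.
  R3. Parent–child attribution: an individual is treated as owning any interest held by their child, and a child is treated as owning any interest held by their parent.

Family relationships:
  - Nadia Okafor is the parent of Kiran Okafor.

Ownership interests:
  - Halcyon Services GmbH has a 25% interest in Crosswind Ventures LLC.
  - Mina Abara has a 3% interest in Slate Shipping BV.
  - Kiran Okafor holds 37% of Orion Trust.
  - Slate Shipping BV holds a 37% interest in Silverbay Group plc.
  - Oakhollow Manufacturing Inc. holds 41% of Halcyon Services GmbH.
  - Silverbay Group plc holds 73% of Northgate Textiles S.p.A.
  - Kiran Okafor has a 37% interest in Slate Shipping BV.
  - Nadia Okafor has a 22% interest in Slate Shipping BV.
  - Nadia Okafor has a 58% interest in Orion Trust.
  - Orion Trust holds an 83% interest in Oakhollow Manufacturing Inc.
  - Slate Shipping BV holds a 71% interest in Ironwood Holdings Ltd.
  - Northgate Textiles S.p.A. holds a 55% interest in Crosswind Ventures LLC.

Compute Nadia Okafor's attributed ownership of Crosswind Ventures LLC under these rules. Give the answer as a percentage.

By parent–child attribution (R3), Nadia Okafor is treated as also owning Kiran Okafor's interest in Slate Shipping BV, giving 22% + 37% = 59%.
By parent–child attribution (R3), Nadia Okafor is treated as also owning Kiran Okafor's interest in Orion Trust, giving 58% + 37% = 95%.
Chain via Slate Shipping BV → Silverbay Group plc → Northgate Textiles S.p.A. (R2): 59% × 37% × 73% × 55% = 8.764745% of Crosswind Ventures LLC.
Chain via Orion Trust → Oakhollow Manufacturing Inc. → Halcyon Services GmbH (R2): 95% × 83% × 41% × 25% = 8.082125% of Crosswind Ventures LLC.
Aggregating (R1): 8.764745% + 8.082125% = 16.84687%.

16.84687%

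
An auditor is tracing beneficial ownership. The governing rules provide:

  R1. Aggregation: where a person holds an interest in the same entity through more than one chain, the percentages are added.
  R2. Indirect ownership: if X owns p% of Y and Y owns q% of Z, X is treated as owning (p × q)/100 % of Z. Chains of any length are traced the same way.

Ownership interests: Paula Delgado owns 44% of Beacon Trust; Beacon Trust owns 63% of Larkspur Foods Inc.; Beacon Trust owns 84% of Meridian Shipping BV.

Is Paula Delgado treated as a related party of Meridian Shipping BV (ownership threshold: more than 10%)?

Chain via Beacon Trust (R2): 44% × 84% = 36.96% of Meridian Shipping BV.
36.96% exceeds the 10% threshold, so Paula is a related party to Meridian Shipping BV.

Yes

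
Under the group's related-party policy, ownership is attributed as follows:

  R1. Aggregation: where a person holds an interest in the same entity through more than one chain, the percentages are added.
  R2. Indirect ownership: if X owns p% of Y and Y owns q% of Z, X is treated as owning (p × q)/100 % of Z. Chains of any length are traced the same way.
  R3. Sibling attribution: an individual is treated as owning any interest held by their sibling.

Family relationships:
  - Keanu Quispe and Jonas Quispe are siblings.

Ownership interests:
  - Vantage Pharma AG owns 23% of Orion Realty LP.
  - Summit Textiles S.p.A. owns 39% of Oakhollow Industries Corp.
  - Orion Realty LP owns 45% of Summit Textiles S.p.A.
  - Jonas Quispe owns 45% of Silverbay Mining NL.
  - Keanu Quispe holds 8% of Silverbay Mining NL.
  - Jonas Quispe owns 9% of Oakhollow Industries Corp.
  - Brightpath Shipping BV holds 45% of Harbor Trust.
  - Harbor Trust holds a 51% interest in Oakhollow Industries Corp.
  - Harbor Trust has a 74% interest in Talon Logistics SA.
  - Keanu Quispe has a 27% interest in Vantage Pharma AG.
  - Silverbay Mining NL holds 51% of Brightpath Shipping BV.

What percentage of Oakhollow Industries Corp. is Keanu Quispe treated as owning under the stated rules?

16.29324%

By sibling attribution (R3), Keanu Quispe is treated as also owning Jonas Quispe's interest in Silverbay Mining NL, giving 8% + 45% = 53%.
By sibling attribution (R3), Keanu Quispe is treated as owning Jonas Quispe's 9% interest in Oakhollow Industries Corp.
Chain via Silverbay Mining NL → Brightpath Shipping BV → Harbor Trust (R2): 53% × 51% × 45% × 51% = 6.203385% of Oakhollow Industries Corp.
Chain via Vantage Pharma AG → Orion Realty LP → Summit Textiles S.p.A. (R2): 27% × 23% × 45% × 39% = 1.089855% of Oakhollow Industries Corp.
Direct interest in Oakhollow Industries Corp: 9%.
Aggregating (R1): 6.203385% + 1.089855% + 9% = 16.29324%.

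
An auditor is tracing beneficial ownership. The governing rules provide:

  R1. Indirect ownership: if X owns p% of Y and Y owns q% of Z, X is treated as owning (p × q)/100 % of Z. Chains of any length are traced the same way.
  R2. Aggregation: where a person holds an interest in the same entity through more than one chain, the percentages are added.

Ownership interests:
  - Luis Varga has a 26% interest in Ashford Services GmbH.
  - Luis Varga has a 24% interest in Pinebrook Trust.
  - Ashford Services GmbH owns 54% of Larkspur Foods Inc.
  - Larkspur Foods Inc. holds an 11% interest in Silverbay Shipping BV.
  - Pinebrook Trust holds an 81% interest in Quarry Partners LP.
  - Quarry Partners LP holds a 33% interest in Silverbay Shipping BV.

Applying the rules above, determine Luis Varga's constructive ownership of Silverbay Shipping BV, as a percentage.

7.9596%

Chain via Pinebrook Trust → Quarry Partners LP (R1): 24% × 81% × 33% = 6.4152% of Silverbay Shipping BV.
Chain via Ashford Services GmbH → Larkspur Foods Inc. (R1): 26% × 54% × 11% = 1.5444% of Silverbay Shipping BV.
Aggregating (R2): 6.4152% + 1.5444% = 7.9596%.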